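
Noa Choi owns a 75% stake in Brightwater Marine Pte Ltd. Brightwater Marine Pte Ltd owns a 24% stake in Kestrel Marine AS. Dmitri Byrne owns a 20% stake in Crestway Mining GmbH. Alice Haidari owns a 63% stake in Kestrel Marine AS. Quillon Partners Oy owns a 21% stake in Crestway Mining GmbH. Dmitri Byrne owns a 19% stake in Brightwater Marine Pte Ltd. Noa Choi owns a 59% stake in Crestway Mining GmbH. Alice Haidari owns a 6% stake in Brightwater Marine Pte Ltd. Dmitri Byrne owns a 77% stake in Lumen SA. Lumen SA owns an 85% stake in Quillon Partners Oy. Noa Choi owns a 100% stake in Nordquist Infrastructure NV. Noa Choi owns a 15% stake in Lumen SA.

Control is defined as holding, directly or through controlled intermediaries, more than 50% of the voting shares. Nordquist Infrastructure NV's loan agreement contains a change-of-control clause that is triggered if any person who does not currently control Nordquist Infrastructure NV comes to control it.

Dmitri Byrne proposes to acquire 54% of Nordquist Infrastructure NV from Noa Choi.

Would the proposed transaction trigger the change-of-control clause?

Yes

The purchase adds only to Dmitri's holdings (Noa's stake shrinks), so Dmitri is the only person who could newly come to control Nordquist.
Dmitri holds 77% of Lumen, so Dmitri controls Lumen.
Lumen holds 85% of Quillon, so Dmitri controls Quillon.
Neither Dmitri nor any entity Dmitri controls holds any voting interest in Nordquist.
So before the transaction, Dmitri does not control Nordquist.
After the purchase, Dmitri holds 54% of Nordquist directly, and Noa's stake falls to 46%.
Dmitri holds 54% of Nordquist, so Dmitri controls Nordquist.
Dmitri did not control Nordquist before and does after, so the clause is triggered.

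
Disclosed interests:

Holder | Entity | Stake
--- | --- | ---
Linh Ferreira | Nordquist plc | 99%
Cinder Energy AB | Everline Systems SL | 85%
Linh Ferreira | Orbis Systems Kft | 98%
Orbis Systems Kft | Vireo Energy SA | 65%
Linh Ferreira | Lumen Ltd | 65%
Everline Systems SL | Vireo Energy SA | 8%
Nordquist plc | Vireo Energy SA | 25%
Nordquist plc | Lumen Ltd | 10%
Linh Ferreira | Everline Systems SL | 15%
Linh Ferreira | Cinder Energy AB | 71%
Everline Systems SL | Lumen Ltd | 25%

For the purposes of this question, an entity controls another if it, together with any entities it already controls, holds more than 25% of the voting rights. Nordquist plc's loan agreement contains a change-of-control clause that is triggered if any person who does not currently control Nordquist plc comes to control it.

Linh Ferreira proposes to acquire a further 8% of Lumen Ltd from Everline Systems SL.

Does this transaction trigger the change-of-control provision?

No

The purchase adds only to Linh's holdings (Everline's stake shrinks), so Linh is the only person who could newly come to control Nordquist.
Linh holds 99% of Nordquist, so Linh controls Nordquist.
So Linh already controls Nordquist before the transaction.
After the purchase, Linh's direct stake in Lumen rises to 65% + 8% = 73%, and Everline's stake falls to 17%.
Linh controlled Nordquist already, so this is not a new person acquiring control; every other person's position is unchanged or reduced.
No new person acquires control, so the clause is not triggered.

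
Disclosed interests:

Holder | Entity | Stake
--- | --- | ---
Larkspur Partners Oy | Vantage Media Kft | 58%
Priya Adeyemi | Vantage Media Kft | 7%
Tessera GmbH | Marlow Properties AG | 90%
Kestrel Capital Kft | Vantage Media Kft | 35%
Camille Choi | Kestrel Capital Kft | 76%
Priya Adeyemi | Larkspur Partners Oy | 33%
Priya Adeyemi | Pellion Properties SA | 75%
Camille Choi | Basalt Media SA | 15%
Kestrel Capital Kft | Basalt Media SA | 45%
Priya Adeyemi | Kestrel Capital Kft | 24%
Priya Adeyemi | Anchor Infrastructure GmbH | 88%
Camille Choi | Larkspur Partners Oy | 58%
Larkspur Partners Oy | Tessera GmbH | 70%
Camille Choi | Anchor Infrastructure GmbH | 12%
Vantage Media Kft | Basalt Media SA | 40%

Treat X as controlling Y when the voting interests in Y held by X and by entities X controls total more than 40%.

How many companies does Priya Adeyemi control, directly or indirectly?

Priya holds 88% of Anchor, so Priya controls Anchor.
Priya holds 75% of Pellion, so Priya controls Pellion.
No other company's threshold is met.
Priya controls 2 companies.

2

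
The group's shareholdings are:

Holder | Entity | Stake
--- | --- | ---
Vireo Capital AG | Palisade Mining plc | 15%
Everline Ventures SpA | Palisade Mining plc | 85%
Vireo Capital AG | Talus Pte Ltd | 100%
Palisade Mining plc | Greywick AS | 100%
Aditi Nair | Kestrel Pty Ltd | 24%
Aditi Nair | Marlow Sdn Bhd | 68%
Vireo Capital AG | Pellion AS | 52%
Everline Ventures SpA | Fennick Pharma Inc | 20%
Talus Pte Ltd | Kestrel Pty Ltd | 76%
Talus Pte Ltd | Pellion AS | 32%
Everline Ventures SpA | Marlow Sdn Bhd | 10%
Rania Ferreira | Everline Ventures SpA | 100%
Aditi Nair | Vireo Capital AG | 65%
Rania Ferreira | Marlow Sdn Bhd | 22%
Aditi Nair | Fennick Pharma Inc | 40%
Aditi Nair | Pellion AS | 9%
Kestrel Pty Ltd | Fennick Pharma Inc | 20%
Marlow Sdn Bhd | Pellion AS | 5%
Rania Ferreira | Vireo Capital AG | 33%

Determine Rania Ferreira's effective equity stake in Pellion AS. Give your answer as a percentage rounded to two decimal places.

Rania reaches Pellion along 4 paths.
Via Everline → Marlow: 100% × 10% × 5% = 0.5%.
Via Marlow: 22% × 5% = 1.1%.
Via Vireo: 33% × 52% = 17.16%.
Via Vireo → Talus: 33% × 100% × 32% = 10.56%.
Total: 0.5% + 1.1% + 17.16% + 10.56% = 29.32%.

29.32%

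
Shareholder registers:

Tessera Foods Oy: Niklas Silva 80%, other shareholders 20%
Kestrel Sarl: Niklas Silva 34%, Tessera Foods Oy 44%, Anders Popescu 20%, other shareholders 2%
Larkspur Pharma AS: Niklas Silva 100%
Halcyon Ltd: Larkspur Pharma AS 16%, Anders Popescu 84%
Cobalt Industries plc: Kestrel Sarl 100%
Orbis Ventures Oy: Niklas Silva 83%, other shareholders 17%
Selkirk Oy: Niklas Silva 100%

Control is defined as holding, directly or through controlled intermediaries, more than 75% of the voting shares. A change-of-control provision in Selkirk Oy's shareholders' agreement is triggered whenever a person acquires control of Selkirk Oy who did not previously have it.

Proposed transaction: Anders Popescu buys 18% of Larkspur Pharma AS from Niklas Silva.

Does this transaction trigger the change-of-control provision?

The purchase adds only to Anders's holdings (Niklas's stake shrinks), so Anders is the only person who could newly come to control Selkirk.
Anders holds 84% of Halcyon, so Anders controls Halcyon.
Neither Anders nor any entity Anders controls holds any voting interest in Selkirk.
So before the transaction, Anders does not control Selkirk.
After the purchase, Anders holds 18% of Larkspur directly, and Niklas's stake falls to 82%.
Anders's side now holds 18% of Larkspur, not > 75%, so Anders still does not control Larkspur.
After the transaction, neither Anders nor any entity Anders controls holds a voting interest in Selkirk, so Anders still does not control it.
No new person acquires control, so the clause is not triggered.

No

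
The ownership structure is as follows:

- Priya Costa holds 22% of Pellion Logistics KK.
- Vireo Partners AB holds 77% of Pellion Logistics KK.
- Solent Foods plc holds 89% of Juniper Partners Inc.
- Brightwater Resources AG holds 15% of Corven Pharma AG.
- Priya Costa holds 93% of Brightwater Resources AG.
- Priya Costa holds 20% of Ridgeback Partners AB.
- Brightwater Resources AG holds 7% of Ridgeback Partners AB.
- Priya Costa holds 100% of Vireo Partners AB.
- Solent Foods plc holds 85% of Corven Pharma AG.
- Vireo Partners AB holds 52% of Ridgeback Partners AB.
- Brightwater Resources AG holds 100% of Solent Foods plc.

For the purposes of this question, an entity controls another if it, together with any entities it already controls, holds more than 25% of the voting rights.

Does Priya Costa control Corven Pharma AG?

Priya holds 93% of Brightwater, so Priya controls Brightwater.
Brightwater holds 100% of Solent, so Priya controls Solent.
Brightwater and Solent together hold 15% + 85% = 100% of Corven, so Priya controls Corven.

Yes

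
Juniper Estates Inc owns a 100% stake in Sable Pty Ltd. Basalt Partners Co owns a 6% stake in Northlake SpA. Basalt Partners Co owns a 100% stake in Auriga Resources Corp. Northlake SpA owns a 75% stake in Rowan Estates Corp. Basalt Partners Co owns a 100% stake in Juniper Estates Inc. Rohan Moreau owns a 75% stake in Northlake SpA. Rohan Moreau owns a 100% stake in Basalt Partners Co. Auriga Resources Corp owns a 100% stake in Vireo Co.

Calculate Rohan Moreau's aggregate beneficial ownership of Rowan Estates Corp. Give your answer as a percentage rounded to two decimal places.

Rohan reaches Rowan along 2 paths.
Via Basalt → Northlake: 100% × 6% × 75% = 4.5%.
Via Northlake: 75% × 75% = 56.25%.
Total: 4.5% + 56.25% = 60.75%.

60.75%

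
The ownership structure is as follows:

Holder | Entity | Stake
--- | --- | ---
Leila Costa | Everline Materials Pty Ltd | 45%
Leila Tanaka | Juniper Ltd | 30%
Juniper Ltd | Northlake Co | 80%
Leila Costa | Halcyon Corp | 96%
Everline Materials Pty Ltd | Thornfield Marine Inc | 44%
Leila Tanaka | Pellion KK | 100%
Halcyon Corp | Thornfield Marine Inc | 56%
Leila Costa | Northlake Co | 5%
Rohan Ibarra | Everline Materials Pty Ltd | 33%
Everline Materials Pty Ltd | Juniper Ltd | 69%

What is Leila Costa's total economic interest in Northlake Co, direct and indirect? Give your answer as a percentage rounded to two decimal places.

Leila Costa reaches Northlake along 2 paths.
Direct stake: 5% = 5%.
Via Everline → Juniper: 45% × 69% × 80% = 24.84%.
Total: 5% + 24.84% = 29.84%.

29.84%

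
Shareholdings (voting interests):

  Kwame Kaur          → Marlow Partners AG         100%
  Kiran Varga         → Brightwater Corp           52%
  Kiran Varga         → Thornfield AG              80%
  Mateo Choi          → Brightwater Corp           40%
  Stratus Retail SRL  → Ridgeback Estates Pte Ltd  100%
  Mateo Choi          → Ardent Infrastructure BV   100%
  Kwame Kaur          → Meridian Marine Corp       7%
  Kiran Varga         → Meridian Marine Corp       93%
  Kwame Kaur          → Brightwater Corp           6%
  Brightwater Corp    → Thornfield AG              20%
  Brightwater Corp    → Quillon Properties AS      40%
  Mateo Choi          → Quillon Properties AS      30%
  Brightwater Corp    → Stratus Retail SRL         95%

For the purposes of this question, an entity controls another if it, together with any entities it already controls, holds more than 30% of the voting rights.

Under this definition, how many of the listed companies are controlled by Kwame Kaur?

1

Kwame holds 100% of Marlow, so Kwame controls Marlow.
No other company's threshold is met.
Kwame controls 1 company.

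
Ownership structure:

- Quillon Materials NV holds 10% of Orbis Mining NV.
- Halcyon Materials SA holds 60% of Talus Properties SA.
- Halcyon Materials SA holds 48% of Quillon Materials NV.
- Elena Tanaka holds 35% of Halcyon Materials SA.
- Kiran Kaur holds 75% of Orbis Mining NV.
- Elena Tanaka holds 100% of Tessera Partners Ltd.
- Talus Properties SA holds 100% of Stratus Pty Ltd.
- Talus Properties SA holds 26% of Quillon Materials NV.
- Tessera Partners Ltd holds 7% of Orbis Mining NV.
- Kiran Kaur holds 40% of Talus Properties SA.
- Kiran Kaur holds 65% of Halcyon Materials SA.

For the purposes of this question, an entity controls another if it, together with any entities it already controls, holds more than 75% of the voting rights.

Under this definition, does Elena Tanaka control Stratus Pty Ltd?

No

Elena holds 100% of Tessera, so Elena controls Tessera.
Neither Elena nor any entity Elena controls holds any voting interest in Stratus.
So Elena does not control Stratus.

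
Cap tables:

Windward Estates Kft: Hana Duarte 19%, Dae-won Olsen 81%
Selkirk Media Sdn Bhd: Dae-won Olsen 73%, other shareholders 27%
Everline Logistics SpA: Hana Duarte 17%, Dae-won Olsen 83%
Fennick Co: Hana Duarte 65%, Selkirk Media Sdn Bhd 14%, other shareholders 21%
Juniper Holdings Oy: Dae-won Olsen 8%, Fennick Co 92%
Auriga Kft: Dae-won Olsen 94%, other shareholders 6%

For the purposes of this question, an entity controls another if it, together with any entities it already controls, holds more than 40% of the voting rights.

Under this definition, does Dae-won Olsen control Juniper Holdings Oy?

No

Dae-won holds 81% of Windward, so Dae-won controls Windward.
Dae-won holds 73% of Selkirk, so Dae-won controls Selkirk.
Dae-won holds 83% of Everline, so Dae-won controls Everline.
Dae-won holds 94% of Auriga, so Dae-won controls Auriga.
In Juniper, Dae-won's side holds only 8%, not > 40%.
So Dae-won does not control Juniper.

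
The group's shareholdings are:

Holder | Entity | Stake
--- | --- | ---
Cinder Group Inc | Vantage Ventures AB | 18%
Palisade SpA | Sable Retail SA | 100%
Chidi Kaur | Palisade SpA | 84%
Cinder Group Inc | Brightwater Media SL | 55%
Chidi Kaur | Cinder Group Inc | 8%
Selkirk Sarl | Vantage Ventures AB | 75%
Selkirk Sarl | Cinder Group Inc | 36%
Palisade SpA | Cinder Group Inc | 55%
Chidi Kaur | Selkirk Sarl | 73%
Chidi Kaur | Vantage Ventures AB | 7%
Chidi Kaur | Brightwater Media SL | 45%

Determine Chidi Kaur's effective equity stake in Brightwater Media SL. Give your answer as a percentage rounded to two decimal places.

Chidi reaches Brightwater along 4 paths.
Via Selkirk → Cinder: 73% × 36% × 55% = 14.454%.
Via Palisade → Cinder: 84% × 55% × 55% = 25.41%.
Via Cinder: 8% × 55% = 4.4%.
Direct stake: 45% = 45%.
Total: 14.454% + 25.41% + 4.4% + 45% = 89.264%.
Rounded: 89.26%.

89.26%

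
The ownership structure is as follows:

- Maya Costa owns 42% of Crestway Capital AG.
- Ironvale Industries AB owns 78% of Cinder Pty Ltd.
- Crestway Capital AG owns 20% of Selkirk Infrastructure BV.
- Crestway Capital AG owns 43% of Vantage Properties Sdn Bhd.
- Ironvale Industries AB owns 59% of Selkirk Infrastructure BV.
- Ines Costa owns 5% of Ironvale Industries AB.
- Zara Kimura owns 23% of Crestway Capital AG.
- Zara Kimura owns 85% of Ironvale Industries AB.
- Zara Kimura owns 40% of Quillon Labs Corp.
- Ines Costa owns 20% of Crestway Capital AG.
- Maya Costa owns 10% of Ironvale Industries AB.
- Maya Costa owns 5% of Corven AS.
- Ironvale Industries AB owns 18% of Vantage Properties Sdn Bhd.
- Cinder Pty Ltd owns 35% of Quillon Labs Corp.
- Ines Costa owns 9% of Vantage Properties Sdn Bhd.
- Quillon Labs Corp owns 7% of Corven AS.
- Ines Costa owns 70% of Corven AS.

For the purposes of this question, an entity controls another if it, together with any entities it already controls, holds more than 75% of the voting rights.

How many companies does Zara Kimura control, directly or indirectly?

Zara holds 85% of Ironvale, so Zara controls Ironvale.
Ironvale holds 78% of Cinder, so Zara controls Cinder.
No other company's threshold is met.
Zara controls 2 companies.

2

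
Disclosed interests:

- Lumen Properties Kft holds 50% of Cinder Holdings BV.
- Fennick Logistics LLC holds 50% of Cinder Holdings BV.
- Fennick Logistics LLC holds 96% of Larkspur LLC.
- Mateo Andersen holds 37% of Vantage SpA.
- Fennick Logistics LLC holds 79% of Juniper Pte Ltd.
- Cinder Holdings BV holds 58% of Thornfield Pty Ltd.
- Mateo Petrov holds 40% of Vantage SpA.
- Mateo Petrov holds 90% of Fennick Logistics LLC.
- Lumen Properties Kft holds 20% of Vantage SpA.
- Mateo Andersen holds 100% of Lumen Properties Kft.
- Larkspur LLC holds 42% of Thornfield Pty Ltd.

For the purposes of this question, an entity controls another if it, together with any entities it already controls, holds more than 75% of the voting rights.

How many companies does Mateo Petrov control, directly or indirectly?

3

Mateo Petrov holds 90% of Fennick, so Mateo Petrov controls Fennick.
Fennick holds 96% of Larkspur, so Mateo Petrov controls Larkspur.
Fennick holds 79% of Juniper, so Mateo Petrov controls Juniper.
No other company's threshold is met.
Mateo Petrov controls 3 companies.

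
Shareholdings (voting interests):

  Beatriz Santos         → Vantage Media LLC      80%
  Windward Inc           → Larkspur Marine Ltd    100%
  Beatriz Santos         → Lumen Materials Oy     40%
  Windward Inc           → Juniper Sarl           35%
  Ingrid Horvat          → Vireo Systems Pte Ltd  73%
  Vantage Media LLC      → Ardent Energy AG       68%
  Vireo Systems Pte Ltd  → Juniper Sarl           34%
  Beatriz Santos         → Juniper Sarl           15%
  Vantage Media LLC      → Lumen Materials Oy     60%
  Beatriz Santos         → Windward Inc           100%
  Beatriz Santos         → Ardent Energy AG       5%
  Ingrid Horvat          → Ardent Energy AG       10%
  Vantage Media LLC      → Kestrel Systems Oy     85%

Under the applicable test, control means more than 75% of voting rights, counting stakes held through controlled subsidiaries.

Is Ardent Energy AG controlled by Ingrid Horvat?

No

Ingrid's largest direct stake is 73% in Vireo, which does not meet the threshold, so Ingrid controls no company.
In Ardent, Ingrid's side holds only 10%, not > 75%.
So Ingrid does not control Ardent.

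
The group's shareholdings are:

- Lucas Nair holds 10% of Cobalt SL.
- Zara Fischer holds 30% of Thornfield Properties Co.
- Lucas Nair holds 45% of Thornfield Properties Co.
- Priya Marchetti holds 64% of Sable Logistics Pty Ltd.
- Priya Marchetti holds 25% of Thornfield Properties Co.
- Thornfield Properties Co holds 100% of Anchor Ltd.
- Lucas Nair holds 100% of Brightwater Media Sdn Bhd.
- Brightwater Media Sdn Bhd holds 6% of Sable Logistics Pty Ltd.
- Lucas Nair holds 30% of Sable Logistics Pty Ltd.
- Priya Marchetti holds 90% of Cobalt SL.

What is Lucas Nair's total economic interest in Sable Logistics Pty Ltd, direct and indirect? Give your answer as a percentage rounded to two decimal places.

36.00%

Lucas reaches Sable along 2 paths.
Direct stake: 30% = 30%.
Via Brightwater: 100% × 6% = 6%.
Total: 30% + 6% = 36%.
Rounded: 36.00%.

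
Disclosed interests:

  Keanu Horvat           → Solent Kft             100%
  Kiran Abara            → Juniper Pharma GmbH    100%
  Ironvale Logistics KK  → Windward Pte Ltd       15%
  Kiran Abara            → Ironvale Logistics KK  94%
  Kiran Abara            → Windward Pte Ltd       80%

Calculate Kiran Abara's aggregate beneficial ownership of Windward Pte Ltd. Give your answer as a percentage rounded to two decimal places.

94.10%

Kiran reaches Windward along 2 paths.
Direct stake: 80% = 80%.
Via Ironvale: 94% × 15% = 14.1%.
Total: 80% + 14.1% = 94.1%.
Rounded: 94.10%.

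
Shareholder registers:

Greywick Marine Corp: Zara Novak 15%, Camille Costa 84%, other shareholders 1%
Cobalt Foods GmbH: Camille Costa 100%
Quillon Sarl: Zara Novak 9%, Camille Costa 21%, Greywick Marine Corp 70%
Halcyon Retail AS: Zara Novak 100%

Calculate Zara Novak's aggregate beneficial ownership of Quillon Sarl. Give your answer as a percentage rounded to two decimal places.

Zara reaches Quillon along 2 paths.
Direct stake: 9% = 9%.
Via Greywick: 15% × 70% = 10.5%.
Total: 9% + 10.5% = 19.5%.
Rounded: 19.50%.

19.50%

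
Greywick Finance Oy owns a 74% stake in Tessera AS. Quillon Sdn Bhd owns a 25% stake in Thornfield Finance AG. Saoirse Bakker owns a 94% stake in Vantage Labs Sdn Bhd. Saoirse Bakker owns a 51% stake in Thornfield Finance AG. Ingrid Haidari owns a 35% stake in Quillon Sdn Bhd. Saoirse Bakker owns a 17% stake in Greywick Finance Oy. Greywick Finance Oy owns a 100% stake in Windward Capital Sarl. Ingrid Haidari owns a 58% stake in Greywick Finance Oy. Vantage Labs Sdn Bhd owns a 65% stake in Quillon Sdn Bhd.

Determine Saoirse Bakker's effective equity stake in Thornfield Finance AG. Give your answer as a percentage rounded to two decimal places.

66.28%

Saoirse reaches Thornfield along 2 paths.
Direct stake: 51% = 51%.
Via Vantage → Quillon: 94% × 65% × 25% = 15.275%.
Total: 51% + 15.275% = 66.275%.
Rounded: 66.28%.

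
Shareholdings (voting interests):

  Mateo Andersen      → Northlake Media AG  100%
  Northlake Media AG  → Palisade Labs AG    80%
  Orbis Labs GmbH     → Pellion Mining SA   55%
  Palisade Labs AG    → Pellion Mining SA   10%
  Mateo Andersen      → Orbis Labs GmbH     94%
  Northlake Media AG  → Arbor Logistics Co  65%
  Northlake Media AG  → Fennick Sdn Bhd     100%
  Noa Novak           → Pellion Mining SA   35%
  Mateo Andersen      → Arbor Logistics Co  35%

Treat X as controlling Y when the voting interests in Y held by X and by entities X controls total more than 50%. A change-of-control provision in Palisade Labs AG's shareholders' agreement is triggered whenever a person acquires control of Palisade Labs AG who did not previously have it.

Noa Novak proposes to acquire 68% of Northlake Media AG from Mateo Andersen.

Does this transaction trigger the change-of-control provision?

The purchase adds only to Noa's holdings (Mateo's stake shrinks), so Noa is the only person who could newly come to control Palisade.
Noa's largest direct stake is 35% in Pellion, which does not meet the threshold, so Noa controls no company.
Neither Noa nor any entity Noa controls holds any voting interest in Palisade.
So before the transaction, Noa does not control Palisade.
After the purchase, Noa holds 68% of Northlake directly, and Mateo's stake falls to 32%.
Noa holds 68% of Northlake, so Noa controls Northlake.
Northlake holds 80% of Palisade, so Noa controls Palisade.
Noa did not control Palisade before and does after, so the clause is triggered.

Yes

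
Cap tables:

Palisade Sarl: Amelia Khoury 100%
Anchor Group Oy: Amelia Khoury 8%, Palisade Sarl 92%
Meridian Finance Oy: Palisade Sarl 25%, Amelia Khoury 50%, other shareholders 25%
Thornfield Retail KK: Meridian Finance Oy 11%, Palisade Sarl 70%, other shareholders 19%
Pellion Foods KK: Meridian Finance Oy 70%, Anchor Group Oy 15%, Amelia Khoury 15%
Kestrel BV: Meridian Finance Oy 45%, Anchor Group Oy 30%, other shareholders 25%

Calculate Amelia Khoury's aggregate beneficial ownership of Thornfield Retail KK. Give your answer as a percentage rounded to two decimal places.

78.25%

Amelia reaches Thornfield along 3 paths.
Via Palisade → Meridian: 100% × 25% × 11% = 2.75%.
Via Meridian: 50% × 11% = 5.5%.
Via Palisade: 100% × 70% = 70%.
Total: 2.75% + 5.5% + 70% = 78.25%.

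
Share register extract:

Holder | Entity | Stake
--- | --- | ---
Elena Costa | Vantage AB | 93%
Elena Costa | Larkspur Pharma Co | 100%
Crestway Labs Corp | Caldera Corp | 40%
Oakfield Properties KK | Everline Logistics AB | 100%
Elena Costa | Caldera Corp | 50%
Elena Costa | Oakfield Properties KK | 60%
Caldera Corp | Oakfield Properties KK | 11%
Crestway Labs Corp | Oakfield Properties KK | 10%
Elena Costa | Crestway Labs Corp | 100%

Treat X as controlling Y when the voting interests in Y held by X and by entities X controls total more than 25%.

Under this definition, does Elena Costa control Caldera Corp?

Elena holds 100% of Crestway, so Elena controls Crestway.
Elena and Crestway together hold 50% + 40% = 90% of Caldera, so Elena controls Caldera.

Yes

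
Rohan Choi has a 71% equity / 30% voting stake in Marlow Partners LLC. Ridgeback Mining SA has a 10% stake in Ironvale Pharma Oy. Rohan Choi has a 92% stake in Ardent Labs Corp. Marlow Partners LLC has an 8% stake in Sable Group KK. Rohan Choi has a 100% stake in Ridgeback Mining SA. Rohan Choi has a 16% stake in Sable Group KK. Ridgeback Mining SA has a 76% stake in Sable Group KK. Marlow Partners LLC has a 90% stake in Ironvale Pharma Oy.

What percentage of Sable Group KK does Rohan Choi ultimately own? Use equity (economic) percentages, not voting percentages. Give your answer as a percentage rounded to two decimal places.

97.68%

Rohan reaches Sable along 3 paths.
Via Ridgeback: 100% × 76% = 76%.
Via Marlow: 71% × 8% = 5.68%.
Direct stake: 16% = 16%.
Total: 76% + 5.68% + 16% = 97.68%.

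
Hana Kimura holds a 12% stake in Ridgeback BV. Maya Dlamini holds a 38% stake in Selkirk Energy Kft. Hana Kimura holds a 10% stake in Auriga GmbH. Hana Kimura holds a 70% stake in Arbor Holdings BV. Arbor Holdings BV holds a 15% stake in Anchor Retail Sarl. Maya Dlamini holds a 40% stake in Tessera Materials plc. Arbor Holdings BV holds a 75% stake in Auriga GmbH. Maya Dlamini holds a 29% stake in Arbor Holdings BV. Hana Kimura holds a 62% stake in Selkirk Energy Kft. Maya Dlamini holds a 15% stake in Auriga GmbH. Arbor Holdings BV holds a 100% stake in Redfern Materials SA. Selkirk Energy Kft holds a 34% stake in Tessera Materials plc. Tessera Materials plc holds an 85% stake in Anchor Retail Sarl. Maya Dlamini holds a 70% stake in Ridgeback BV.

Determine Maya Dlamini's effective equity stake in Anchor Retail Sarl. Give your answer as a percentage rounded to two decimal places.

49.33%

Maya reaches Anchor along 3 paths.
Via Arbor: 29% × 15% = 4.35%.
Via Tessera: 40% × 85% = 34%.
Via Selkirk → Tessera: 38% × 34% × 85% = 10.982%.
Total: 4.35% + 34% + 10.982% = 49.332%.
Rounded: 49.33%.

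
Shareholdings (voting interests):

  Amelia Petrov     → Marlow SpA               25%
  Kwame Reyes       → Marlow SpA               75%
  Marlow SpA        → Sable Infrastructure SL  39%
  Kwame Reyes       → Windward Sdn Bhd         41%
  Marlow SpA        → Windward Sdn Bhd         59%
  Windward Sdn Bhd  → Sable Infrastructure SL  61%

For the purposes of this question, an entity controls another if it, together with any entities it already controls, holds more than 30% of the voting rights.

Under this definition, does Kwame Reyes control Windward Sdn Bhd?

Yes

Kwame holds 75% of Marlow, so Kwame controls Marlow.
Marlow and Kwame together hold 59% + 41% = 100% of Windward, so Kwame controls Windward.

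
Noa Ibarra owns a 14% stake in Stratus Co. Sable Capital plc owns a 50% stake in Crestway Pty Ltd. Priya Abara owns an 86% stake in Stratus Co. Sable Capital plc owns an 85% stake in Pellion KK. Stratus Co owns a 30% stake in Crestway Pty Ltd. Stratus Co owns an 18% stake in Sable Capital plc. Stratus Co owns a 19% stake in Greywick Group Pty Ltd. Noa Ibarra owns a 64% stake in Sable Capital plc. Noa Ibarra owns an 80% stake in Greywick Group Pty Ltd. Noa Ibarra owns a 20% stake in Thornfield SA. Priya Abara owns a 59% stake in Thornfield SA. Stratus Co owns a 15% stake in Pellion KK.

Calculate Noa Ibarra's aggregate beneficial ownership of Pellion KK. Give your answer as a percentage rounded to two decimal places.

Noa reaches Pellion along 3 paths.
Via Stratus: 14% × 15% = 2.1%.
Via Stratus → Sable: 14% × 18% × 85% = 2.142%.
Via Sable: 64% × 85% = 54.4%.
Total: 2.1% + 2.142% + 54.4% = 58.642%.
Rounded: 58.64%.

58.64%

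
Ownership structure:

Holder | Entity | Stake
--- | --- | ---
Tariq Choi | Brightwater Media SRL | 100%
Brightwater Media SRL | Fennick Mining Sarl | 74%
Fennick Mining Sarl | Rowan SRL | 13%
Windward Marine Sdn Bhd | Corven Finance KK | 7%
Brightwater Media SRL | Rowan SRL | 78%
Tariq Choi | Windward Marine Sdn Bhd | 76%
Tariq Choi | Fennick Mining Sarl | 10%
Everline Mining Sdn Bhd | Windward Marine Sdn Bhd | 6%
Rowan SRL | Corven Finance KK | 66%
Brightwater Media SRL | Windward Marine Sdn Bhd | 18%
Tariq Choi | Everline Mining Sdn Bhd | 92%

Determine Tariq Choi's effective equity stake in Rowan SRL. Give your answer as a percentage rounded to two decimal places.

88.92%

Tariq reaches Rowan along 3 paths.
Via Brightwater → Fennick: 100% × 74% × 13% = 9.62%.
Via Fennick: 10% × 13% = 1.3%.
Via Brightwater: 100% × 78% = 78%.
Total: 9.62% + 1.3% + 78% = 88.92%.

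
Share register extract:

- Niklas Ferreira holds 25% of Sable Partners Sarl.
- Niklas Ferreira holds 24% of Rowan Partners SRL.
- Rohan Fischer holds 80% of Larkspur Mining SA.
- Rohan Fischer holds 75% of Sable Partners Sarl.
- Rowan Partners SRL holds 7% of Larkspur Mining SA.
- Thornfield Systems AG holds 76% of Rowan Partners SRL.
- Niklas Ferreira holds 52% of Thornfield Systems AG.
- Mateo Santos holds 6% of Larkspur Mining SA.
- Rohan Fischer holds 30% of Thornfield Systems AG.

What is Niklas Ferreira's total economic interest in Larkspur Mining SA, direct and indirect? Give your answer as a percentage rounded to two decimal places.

Niklas reaches Larkspur along 2 paths.
Via Thornfield → Rowan: 52% × 76% × 7% = 2.7664%.
Via Rowan: 24% × 7% = 1.68%.
Total: 2.7664% + 1.68% = 4.4464%.
Rounded: 4.45%.

4.45%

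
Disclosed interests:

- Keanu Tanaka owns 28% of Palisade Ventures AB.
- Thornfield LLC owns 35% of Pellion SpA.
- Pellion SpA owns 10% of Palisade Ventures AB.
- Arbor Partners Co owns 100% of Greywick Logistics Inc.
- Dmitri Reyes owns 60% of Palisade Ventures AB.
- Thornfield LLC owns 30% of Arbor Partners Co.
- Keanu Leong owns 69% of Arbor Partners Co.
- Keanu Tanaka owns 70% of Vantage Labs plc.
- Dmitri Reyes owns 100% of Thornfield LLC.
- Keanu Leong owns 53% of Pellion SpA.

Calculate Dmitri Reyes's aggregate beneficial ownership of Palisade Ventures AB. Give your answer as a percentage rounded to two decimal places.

63.50%

Dmitri reaches Palisade along 2 paths.
Via Thornfield → Pellion: 100% × 35% × 10% = 3.5%.
Direct stake: 60% = 60%.
Total: 3.5% + 60% = 63.5%.
Rounded: 63.50%.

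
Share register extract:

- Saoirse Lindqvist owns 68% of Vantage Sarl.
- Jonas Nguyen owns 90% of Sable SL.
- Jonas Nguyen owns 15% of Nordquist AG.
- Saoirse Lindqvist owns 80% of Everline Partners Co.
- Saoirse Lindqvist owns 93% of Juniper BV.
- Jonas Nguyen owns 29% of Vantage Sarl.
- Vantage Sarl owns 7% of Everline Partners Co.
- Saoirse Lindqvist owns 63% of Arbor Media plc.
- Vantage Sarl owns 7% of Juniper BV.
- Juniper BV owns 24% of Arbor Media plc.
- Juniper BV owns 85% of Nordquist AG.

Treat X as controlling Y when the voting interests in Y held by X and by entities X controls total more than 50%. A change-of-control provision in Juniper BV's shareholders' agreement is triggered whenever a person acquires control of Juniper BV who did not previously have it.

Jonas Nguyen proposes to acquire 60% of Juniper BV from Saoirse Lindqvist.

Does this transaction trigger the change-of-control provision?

Yes

The purchase adds only to Jonas's holdings (Saoirse's stake shrinks), so Jonas is the only person who could newly come to control Juniper.
Jonas holds 90% of Sable, so Jonas controls Sable.
Neither Jonas nor any entity Jonas controls holds any voting interest in Juniper.
So before the transaction, Jonas does not control Juniper.
After the purchase, Jonas holds 60% of Juniper directly, and Saoirse's stake falls to 33%.
Jonas holds 60% of Juniper, so Jonas controls Juniper.
Jonas did not control Juniper before and does after, so the clause is triggered.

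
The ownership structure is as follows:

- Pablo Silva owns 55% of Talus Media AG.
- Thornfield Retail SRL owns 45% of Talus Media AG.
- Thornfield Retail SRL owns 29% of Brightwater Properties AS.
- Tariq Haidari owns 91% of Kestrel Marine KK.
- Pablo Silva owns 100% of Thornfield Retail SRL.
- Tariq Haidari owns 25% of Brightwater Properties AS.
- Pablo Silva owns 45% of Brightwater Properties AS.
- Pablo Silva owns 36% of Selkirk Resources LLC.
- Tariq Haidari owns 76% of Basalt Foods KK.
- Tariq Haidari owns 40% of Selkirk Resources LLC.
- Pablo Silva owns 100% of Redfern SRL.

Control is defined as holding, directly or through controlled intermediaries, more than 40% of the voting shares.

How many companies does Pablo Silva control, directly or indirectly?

Pablo holds 100% of Thornfield, so Pablo controls Thornfield.
Thornfield and Pablo together hold 45% + 55% = 100% of Talus, so Pablo controls Talus.
Pablo and Thornfield together hold 45% + 29% = 74% of Brightwater, so Pablo controls Brightwater.
Pablo holds 100% of Redfern, so Pablo controls Redfern.
No other company's threshold is met.
Pablo controls 4 companies.

4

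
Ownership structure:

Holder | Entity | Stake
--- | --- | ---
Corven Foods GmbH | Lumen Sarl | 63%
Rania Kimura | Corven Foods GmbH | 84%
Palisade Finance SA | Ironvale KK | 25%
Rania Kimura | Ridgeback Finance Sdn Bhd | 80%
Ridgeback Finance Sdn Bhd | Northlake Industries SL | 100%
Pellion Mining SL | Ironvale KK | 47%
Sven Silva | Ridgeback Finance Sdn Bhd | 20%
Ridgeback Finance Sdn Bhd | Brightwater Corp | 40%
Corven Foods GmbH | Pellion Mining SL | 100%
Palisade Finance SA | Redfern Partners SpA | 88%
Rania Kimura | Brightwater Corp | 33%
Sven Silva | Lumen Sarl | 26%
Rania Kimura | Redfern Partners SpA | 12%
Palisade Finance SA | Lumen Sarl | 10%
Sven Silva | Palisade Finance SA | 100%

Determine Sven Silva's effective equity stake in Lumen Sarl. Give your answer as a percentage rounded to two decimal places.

36.00%

Sven reaches Lumen along 2 paths.
Via Palisade: 100% × 10% = 10%.
Direct stake: 26% = 26%.
Total: 10% + 26% = 36%.
Rounded: 36.00%.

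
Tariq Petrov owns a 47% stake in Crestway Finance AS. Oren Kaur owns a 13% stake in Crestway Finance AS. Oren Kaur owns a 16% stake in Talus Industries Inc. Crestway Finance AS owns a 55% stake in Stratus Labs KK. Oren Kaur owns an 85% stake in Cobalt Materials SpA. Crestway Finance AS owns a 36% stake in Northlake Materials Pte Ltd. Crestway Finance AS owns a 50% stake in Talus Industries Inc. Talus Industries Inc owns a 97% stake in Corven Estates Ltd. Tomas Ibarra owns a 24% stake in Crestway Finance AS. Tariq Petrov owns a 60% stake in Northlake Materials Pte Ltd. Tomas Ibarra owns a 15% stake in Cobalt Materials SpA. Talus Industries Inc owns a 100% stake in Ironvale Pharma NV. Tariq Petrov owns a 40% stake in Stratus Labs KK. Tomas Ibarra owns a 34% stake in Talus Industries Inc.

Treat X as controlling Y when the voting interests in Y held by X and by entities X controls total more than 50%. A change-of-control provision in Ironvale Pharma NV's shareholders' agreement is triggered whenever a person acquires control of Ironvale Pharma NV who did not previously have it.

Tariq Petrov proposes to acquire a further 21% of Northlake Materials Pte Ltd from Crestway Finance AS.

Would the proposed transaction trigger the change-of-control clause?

No

The purchase adds only to Tariq's holdings (Crestway's stake shrinks), so Tariq is the only person who could newly come to control Ironvale.
Tariq holds 60% of Northlake, so Tariq controls Northlake.
Neither Tariq nor any entity Tariq controls holds any voting interest in Ironvale.
So before the transaction, Tariq does not control Ironvale.
After the purchase, Tariq's direct stake in Northlake rises to 60% + 21% = 81%, and Crestway's stake falls to 15%.
Tariq holds 81% of Northlake, so Tariq controls Northlake.
After the transaction, neither Tariq nor any entity Tariq controls holds a voting interest in Ironvale, so Tariq still does not control it.
No new person acquires control, so the clause is not triggered.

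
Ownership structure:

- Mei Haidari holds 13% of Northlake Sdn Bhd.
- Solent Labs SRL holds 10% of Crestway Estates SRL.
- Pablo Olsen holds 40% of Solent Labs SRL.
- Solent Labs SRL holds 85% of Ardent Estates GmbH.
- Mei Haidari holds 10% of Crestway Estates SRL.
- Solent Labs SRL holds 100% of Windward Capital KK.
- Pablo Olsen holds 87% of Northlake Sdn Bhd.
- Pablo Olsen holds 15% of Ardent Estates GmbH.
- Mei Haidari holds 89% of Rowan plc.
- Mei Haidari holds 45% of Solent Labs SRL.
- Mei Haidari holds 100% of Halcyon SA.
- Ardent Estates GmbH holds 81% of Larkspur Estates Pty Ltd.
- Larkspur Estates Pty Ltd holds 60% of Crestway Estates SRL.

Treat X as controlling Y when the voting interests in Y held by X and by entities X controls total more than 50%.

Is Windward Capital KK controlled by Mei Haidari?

No

Mei holds 89% of Rowan, so Mei controls Rowan.
Mei holds 100% of Halcyon, so Mei controls Halcyon.
Neither Mei nor any entity Mei controls holds any voting interest in Windward.
So Mei does not control Windward.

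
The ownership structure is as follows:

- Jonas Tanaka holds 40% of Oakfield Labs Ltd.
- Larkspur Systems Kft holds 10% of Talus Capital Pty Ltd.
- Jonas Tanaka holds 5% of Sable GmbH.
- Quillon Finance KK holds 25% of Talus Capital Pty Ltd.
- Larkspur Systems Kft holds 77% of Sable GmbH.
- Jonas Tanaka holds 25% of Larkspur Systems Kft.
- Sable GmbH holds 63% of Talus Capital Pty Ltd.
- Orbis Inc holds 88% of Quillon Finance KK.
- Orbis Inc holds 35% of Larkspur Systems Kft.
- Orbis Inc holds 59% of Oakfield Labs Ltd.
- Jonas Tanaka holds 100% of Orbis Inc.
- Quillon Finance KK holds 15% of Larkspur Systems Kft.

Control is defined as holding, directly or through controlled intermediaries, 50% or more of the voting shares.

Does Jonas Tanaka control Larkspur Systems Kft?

Jonas holds 100% of Orbis, so Jonas controls Orbis.
Orbis holds 88% of Quillon, so Jonas controls Quillon.
Orbis and Jonas and Quillon together hold 35% + 25% + 15% = 75% of Larkspur, so Jonas controls Larkspur.

Yes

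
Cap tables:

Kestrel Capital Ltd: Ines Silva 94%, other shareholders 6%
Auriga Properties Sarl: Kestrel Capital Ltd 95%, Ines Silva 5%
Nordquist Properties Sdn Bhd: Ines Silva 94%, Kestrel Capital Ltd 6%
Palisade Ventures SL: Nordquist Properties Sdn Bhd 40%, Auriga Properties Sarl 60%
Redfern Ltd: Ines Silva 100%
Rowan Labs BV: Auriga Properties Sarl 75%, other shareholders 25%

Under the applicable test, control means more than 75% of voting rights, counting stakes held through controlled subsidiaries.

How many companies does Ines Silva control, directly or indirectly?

Ines holds 94% of Kestrel, so Ines controls Kestrel.
Kestrel and Ines together hold 95% + 5% = 100% of Auriga, so Ines controls Auriga.
Ines and Kestrel together hold 94% + 6% = 100% of Nordquist, so Ines controls Nordquist.
Nordquist and Auriga together hold 40% + 60% = 100% of Palisade, so Ines controls Palisade.
Ines holds 100% of Redfern, so Ines controls Redfern.
No other company's threshold is met.
Ines controls 5 companies.

5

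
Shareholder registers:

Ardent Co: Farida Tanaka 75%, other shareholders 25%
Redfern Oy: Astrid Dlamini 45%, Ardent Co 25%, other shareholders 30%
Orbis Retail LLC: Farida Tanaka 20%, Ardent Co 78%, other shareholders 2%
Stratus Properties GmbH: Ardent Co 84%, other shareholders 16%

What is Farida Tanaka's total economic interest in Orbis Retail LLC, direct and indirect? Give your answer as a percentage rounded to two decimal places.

78.50%

Farida reaches Orbis along 2 paths.
Direct stake: 20% = 20%.
Via Ardent: 75% × 78% = 58.5%.
Total: 20% + 58.5% = 78.5%.
Rounded: 78.50%.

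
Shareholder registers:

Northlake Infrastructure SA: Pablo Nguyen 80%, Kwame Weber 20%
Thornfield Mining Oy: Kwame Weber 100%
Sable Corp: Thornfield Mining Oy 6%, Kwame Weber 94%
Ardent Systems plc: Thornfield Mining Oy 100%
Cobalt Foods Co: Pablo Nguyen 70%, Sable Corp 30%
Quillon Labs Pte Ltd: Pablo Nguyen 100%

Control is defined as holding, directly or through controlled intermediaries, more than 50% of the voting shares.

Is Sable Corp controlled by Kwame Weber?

Yes

Kwame holds 100% of Thornfield, so Kwame controls Thornfield.
Thornfield and Kwame together hold 6% + 94% = 100% of Sable, so Kwame controls Sable.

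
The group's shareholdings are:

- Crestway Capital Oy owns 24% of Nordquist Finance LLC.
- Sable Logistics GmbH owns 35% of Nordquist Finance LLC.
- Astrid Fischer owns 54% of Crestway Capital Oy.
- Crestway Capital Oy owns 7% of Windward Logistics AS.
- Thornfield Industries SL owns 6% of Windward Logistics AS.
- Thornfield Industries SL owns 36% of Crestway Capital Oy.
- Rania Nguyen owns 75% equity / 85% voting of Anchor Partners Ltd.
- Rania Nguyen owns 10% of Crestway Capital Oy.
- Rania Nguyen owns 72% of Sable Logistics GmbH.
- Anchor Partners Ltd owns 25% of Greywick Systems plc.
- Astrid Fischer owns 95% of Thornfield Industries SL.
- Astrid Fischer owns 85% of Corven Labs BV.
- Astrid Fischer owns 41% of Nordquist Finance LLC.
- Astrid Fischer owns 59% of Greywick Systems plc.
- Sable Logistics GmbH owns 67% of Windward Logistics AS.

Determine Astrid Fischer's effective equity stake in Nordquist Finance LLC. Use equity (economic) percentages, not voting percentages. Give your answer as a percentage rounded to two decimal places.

Astrid reaches Nordquist along 3 paths.
Via Crestway: 54% × 24% = 12.96%.
Via Thornfield → Crestway: 95% × 36% × 24% = 8.208%.
Direct stake: 41% = 41%.
Total: 12.96% + 8.208% + 41% = 62.168%.
Rounded: 62.17%.

62.17%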